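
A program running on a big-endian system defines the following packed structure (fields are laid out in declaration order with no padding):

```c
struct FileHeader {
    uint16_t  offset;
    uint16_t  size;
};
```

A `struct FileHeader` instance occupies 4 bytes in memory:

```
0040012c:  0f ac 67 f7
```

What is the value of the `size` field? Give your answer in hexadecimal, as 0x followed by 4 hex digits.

`size` follows `offset` (2 bytes), so it starts at byte offset 2 and occupies 2 bytes.
Bytes at offsets 2..3: 67 F7.
Big-endian stores the most-significant byte at the lowest address.
The bytes are already most-significant first: 0x67F7.

0x67F7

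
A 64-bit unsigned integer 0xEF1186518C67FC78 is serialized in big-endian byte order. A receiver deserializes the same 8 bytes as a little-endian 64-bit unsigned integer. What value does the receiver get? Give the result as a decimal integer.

8717956831043260911

Stored big-endian, the bytes at ascending addresses are EF 11 86 51 8C 67 FC 78.
Read back as little-endian, the first byte is least significant, giving 0x78FC678C518611EF.
0x78FC678C518611EF = 8717956831043260911.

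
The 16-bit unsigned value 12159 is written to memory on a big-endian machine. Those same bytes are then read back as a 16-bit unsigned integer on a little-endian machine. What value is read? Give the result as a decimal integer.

32559

12159 in 16-bit hexadecimal is 0x2F7F.
Stored big-endian, the bytes at ascending addresses are 2F 7F.
Read back as little-endian, the first byte is least significant, giving 0x7F2F.
0x7F2F = 32559.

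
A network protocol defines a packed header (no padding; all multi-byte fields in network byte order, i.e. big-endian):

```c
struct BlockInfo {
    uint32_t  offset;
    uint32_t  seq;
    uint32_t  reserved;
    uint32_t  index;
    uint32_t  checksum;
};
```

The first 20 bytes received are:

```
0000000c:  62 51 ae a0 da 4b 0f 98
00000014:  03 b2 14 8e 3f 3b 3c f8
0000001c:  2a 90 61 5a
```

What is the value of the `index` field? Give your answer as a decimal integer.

1060846840

`index` follows `offset` (4 B), `seq` (4 B), `reserved` (4 B), so it starts at offset 4 + 4 + 4 = 12 and occupies 4 bytes.
Bytes at offsets 12..15: 3F 3B 3C F8.
Big-endian stores the most-significant byte at the lowest address.
The bytes are already most-significant first: 0x3F3B3CF8.
0x3F3B3CF8 = 1060846840.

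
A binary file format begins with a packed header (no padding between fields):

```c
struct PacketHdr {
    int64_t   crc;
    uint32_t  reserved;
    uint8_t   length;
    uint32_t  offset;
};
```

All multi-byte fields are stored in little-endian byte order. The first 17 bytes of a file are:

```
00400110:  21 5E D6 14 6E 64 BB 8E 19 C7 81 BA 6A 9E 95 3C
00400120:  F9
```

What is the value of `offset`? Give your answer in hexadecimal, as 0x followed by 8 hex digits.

`offset` follows `crc` (8 B), `reserved` (4 B), `length` (1 B), so it starts at offset 8 + 4 + 1 = 13 and occupies 4 bytes.
Bytes at offsets 13..16: 9E 95 3C F9.
Little-endian: lowest address holds the least-significant byte.
Reassemble most-significant byte first: F9 3C 95 9E → 0xF93C959E.

0xF93C959E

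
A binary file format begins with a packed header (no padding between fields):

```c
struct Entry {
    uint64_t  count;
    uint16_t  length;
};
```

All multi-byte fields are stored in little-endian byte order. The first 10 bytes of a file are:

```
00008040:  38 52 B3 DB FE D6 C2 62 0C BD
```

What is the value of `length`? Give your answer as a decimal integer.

48396

`length` follows `count` (8 bytes), so it starts at byte offset 8 and occupies 2 bytes.
Bytes at offsets 8..9: 0C BD.
Little-endian stores the least-significant byte at the lowest address.
Reassemble most-significant byte first: BD 0C → 0xBD0C.
0xBD0C = 48396.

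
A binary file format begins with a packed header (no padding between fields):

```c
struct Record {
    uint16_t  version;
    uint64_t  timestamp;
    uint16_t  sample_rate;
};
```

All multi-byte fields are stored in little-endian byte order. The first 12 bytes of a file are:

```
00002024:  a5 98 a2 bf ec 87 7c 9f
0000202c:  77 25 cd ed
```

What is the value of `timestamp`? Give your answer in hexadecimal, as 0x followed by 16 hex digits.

`timestamp` follows `version` (2 bytes), so it starts at byte offset 2 and occupies 8 bytes.
Bytes at offsets 2..9: A2 BF EC 87 7C 9F 77 25.
Little-endian: lowest address holds the least-significant byte.
Reassemble most-significant byte first: 25 77 9F 7C 87 EC BF A2 → 0x25779F7C87ECBFA2.

0x25779F7C87ECBFA2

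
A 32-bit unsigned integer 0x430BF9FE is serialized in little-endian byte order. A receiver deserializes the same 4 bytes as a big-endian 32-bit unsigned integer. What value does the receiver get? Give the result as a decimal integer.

4277734211

Stored little-endian, the bytes at ascending addresses are FE F9 0B 43.
Read back as big-endian, the last byte is least significant, giving 0xFEF90B43.
0xFEF90B43 = 4277734211.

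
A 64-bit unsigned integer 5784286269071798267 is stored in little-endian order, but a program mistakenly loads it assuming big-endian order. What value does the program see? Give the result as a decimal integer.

5784286269071798267 in 64-bit hexadecimal is 0x5045E9B71B31AFFB.
Stored little-endian, the bytes at ascending addresses are FB AF 31 1B B7 E9 45 50.
Read back as big-endian, the last byte is least significant, giving 0xFBAF311BB7E94550.
0xFBAF311BB7E94550 = 18135768219563672912.

18135768219563672912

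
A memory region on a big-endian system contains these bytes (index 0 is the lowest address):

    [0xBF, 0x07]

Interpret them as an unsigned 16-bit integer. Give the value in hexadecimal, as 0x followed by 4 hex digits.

0xBF07

Big-endian stores the most-significant byte at the lowest address.
The bytes are already most-significant first: 0xBF07.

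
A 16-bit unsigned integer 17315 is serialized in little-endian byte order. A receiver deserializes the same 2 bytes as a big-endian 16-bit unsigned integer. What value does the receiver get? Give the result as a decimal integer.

41795

17315 in 16-bit hexadecimal is 0x43A3.
Stored little-endian, the bytes at ascending addresses are A3 43.
Read back as big-endian, the last byte is least significant, giving 0xA343.
0xA343 = 41795.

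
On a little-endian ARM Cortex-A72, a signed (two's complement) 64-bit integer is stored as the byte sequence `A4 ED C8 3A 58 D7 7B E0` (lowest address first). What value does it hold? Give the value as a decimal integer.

-2270984813134942812

In little-endian order the low byte comes first in memory.
Reassemble most-significant byte first: E0 7B D7 58 3A C8 ED A4 → 0xE07BD7583AC8EDA4.
Top bit is set, so as a signed 64-bit value this is 0xE07BD7583AC8EDA4 − 2^64 = -2270984813134942812.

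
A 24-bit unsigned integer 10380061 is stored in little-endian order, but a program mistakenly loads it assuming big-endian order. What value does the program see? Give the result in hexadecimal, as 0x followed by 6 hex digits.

0x1D639E

10380061 in 24-bit hexadecimal is 0x9E631D.
Stored little-endian, the bytes at ascending addresses are 1D 63 9E.
Read back as big-endian, the last byte is least significant, giving 0x1D639E.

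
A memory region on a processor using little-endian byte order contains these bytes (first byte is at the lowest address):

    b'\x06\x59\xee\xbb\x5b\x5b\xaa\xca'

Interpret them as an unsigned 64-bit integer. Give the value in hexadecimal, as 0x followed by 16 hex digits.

0xCAAA5B5BBBEE5906

Little-endian: lowest address holds the least-significant byte.
Reassemble most-significant byte first: CA AA 5B 5B BB EE 59 06 → 0xCAAA5B5BBBEE5906.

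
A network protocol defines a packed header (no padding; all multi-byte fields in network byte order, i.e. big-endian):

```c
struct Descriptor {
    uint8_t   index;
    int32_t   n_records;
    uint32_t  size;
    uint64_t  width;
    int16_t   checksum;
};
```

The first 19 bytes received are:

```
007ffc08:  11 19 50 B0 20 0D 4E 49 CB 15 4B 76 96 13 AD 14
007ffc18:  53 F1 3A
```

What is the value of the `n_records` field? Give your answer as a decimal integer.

424718368

`n_records` follows `index` (1 byte), so it starts at byte offset 1 and occupies 4 bytes.
Bytes at offsets 1..4: 19 50 B0 20.
Big-endian: lowest address holds the most-significant byte.
The bytes are already most-significant first: 0x1950B020.
0x1950B020 = 424718368.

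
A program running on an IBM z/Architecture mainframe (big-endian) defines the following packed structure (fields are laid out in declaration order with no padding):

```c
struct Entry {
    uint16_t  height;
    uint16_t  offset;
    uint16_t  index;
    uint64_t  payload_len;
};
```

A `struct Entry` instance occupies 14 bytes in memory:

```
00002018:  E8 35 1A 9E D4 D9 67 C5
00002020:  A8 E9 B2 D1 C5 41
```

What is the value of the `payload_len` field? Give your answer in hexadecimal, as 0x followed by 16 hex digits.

`payload_len` follows `height` (2 B), `offset` (2 B), `index` (2 B), so it starts at offset 2 + 2 + 2 = 6 and occupies 8 bytes.
Bytes at offsets 6..13: 67 C5 A8 E9 B2 D1 C5 41.
In big-endian order the high byte comes first in memory.
The bytes are already most-significant first: 0x67C5A8E9B2D1C541.

0x67C5A8E9B2D1C541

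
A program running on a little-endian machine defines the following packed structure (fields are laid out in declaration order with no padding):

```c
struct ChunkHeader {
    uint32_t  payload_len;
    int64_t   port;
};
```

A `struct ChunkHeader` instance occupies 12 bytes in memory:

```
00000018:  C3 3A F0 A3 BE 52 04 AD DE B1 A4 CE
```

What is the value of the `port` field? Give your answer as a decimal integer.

-3556522235772251458

`port` follows `payload_len` (4 bytes), so it starts at byte offset 4 and occupies 8 bytes.
Bytes at offsets 4..11: BE 52 04 AD DE B1 A4 CE.
In little-endian order the low byte comes first in memory.
Reassemble most-significant byte first: CE A4 B1 DE AD 04 52 BE → 0xCEA4B1DEAD0452BE.
Top bit is set, so as a signed 64-bit value this is 0xCEA4B1DEAD0452BE − 2^64 = -3556522235772251458.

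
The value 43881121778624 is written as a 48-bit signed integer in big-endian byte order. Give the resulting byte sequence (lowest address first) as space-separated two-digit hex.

43881121778624 in hexadecimal, padded to 48 bits, is 0x27E8DEAD0BC0.
Split into bytes (most-significant first): 27 E8 DE AD 0B C0.
Big-endian: lowest address holds the most-significant byte.
So the memory order matches the most-significant-first order: 27 E8 DE AD 0B C0.

27 E8 DE AD 0B C0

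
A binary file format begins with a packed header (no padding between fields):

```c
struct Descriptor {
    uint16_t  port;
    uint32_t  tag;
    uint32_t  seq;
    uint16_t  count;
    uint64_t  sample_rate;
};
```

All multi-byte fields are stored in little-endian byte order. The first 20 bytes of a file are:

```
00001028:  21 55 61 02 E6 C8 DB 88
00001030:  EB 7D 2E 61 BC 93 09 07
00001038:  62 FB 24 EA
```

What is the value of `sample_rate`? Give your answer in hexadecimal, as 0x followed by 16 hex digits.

`sample_rate` follows `port` (2 B), `tag` (4 B), `seq` (4 B), `count` (2 B), so it starts at offset 2 + 4 + 4 + 2 = 12 and occupies 8 bytes.
Bytes at offsets 12..19: BC 93 09 07 62 FB 24 EA.
In little-endian order the low byte comes first in memory.
Reassemble most-significant byte first: EA 24 FB 62 07 09 93 BC → 0xEA24FB62070993BC.

0xEA24FB62070993BC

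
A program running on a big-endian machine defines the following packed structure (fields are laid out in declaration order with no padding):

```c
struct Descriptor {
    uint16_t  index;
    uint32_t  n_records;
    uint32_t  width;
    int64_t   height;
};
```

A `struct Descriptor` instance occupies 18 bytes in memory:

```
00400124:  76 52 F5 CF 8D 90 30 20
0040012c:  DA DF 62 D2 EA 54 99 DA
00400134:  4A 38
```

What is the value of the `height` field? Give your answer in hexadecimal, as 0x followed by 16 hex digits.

`height` follows `index` (2 B), `n_records` (4 B), `width` (4 B), so it starts at offset 2 + 4 + 4 = 10 and occupies 8 bytes.
Bytes at offsets 10..17: 62 D2 EA 54 99 DA 4A 38.
Big-endian: lowest address holds the most-significant byte.
The bytes are already most-significant first: 0x62D2EA5499DA4A38.

0x62D2EA5499DA4A38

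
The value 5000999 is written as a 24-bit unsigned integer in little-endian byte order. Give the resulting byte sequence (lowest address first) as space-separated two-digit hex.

5000999 in hexadecimal, padded to 24 bits, is 0x4C4F27.
Split into bytes (most-significant first): 4C 4F 27.
Little-endian: lowest address holds the least-significant byte.
So at ascending addresses the bytes are 27 4F 4C.

27 4F 4C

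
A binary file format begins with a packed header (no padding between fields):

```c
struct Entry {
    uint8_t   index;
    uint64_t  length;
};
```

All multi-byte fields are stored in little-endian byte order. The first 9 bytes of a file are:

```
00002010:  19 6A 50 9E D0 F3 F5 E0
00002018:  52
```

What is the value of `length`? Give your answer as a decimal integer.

`length` follows `index` (1 byte), so it starts at byte offset 1 and occupies 8 bytes.
Bytes at offsets 1..8: 6A 50 9E D0 F3 F5 E0 52.
Little-endian stores the least-significant byte at the lowest address.
Reassemble most-significant byte first: 52 E0 F5 F3 D0 9E 50 6A → 0x52E0F5F3D09E506A.
0x52E0F5F3D09E506A = 5972043533419171946.

5972043533419171946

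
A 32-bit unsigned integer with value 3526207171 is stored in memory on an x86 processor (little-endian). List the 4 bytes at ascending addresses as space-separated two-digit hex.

3526207171 in hexadecimal, padded to 32 bits, is 0xD22DA6C3.
Split into bytes (most-significant first): D2 2D A6 C3.
In little-endian order the low byte comes first in memory.
So at ascending addresses the bytes are C3 A6 2D D2.

C3 A6 2D D2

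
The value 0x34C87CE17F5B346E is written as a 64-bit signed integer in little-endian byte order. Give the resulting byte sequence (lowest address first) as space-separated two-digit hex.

6E 34 5B 7F E1 7C C8 34

Split into bytes (most-significant first): 34 C8 7C E1 7F 5B 34 6E.
Little-endian: lowest address holds the least-significant byte.
So at ascending addresses the bytes are 6E 34 5B 7F E1 7C C8 34.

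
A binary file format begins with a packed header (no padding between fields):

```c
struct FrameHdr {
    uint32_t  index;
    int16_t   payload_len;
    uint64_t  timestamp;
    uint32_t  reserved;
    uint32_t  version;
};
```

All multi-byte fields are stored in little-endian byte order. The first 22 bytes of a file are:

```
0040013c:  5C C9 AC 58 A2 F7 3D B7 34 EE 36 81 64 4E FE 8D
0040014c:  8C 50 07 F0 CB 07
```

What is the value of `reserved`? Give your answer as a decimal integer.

`reserved` follows `index` (4 B), `payload_len` (2 B), `timestamp` (8 B), so it starts at offset 4 + 2 + 8 = 14 and occupies 4 bytes.
Bytes at offsets 14..17: FE 8D 8C 50.
Little-endian stores the least-significant byte at the lowest address.
Reassemble most-significant byte first: 50 8C 8D FE → 0x508C8DFE.
0x508C8DFE = 1351388670.

1351388670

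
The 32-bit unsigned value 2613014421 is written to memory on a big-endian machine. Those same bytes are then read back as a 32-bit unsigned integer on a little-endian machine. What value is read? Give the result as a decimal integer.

2613014421 in 32-bit hexadecimal is 0x9BBF6F95.
Stored big-endian, the bytes at ascending addresses are 9B BF 6F 95.
Read back as little-endian, the first byte is least significant, giving 0x956FBF9B.
0x956FBF9B = 2507128731.

2507128731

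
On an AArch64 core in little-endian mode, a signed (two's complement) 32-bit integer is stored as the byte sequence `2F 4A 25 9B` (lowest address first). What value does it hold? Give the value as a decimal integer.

-1692054993

Little-endian: lowest address holds the least-significant byte.
Reassemble most-significant byte first: 9B 25 4A 2F → 0x9B254A2F.
Top bit is set, so as a signed 32-bit value this is 0x9B254A2F − 2^32 = -1692054993.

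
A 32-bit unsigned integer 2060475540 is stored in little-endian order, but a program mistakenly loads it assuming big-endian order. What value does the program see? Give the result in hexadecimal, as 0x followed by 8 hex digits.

0x945CD07A

2060475540 in 32-bit hexadecimal is 0x7AD05C94.
Stored little-endian, the bytes at ascending addresses are 94 5C D0 7A.
Read back as big-endian, the last byte is least significant, giving 0x945CD07A.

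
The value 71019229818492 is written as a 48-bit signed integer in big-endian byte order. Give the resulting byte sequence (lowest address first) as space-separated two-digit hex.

71019229818492 in hexadecimal, padded to 48 bits, is 0x409773F72E7C.
Split into bytes (most-significant first): 40 97 73 F7 2E 7C.
In big-endian order the high byte comes first in memory.
So the memory order matches the most-significant-first order: 40 97 73 F7 2E 7C.

40 97 73 F7 2E 7C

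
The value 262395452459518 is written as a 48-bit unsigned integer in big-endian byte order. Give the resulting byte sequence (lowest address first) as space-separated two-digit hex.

262395452459518 in hexadecimal, padded to 48 bits, is 0xEEA5B3BC09FE.
Split into bytes (most-significant first): EE A5 B3 BC 09 FE.
In big-endian order the high byte comes first in memory.
So the memory order matches the most-significant-first order: EE A5 B3 BC 09 FE.

EE A5 B3 BC 09 FE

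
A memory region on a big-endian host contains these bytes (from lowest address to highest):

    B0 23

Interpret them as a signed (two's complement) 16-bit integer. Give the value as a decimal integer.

-20445

Big-endian stores the most-significant byte at the lowest address.
The bytes are already most-significant first: 0xB023.
Top bit is set, so as a signed 16-bit value this is 0xB023 − 2^16 = -20445.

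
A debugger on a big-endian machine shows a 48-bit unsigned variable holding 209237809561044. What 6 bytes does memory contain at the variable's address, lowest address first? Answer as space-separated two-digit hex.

209237809561044 in hexadecimal, padded to 48 bits, is 0xBE4CF94FFDD4.
Split into bytes (most-significant first): BE 4C F9 4F FD D4.
In big-endian order the high byte comes first in memory.
So the memory order matches the most-significant-first order: BE 4C F9 4F FD D4.

BE 4C F9 4F FD D4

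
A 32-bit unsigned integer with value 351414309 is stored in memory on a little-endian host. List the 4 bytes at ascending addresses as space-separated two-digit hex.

25 28 F2 14

351414309 in hexadecimal, padded to 32 bits, is 0x14F22825.
Split into bytes (most-significant first): 14 F2 28 25.
Little-endian stores the least-significant byte at the lowest address.
So at ascending addresses the bytes are 25 28 F2 14.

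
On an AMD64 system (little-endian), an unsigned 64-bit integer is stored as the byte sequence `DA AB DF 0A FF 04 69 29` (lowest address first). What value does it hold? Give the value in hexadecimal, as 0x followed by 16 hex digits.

Little-endian stores the least-significant byte at the lowest address.
Reassemble most-significant byte first: 29 69 04 FF 0A DF AB DA → 0x296904FF0ADFABDA.

0x296904FF0ADFABDA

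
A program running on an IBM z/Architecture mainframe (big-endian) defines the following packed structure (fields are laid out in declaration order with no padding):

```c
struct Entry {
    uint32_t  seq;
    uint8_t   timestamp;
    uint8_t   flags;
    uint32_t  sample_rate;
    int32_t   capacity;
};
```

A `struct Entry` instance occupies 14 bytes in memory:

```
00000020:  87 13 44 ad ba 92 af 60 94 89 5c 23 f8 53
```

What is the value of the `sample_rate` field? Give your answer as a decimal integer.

`sample_rate` follows `seq` (4 B), `timestamp` (1 B), `flags` (1 B), so it starts at offset 4 + 1 + 1 = 6 and occupies 4 bytes.
Bytes at offsets 6..9: AF 60 94 89.
In big-endian order the high byte comes first in memory.
The bytes are already most-significant first: 0xAF609489.
0xAF609489 = 2942342281.

2942342281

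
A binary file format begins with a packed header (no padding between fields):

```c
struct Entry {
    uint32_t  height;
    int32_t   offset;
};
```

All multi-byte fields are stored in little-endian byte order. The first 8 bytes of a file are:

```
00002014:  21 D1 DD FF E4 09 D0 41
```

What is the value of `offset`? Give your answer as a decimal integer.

`offset` follows `height` (4 bytes), so it starts at byte offset 4 and occupies 4 bytes.
Bytes at offsets 4..7: E4 09 D0 41.
Little-endian stores the least-significant byte at the lowest address.
Reassemble most-significant byte first: 41 D0 09 E4 → 0x41D009E4.
0x41D009E4 = 1104153060.

1104153060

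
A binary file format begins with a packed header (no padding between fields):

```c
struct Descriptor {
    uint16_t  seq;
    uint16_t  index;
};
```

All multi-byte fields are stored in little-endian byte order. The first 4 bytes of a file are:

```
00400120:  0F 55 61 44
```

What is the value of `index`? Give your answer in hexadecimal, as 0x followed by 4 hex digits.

`index` follows `seq` (2 bytes), so it starts at byte offset 2 and occupies 2 bytes.
Bytes at offsets 2..3: 61 44.
In little-endian order the low byte comes first in memory.
Reassemble most-significant byte first: 44 61 → 0x4461.

0x4461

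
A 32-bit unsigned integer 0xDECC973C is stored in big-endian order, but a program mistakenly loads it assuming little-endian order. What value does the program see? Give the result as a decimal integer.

Stored big-endian, the bytes at ascending addresses are DE CC 97 3C.
Read back as little-endian, the first byte is least significant, giving 0x3C97CCDE.
0x3C97CCDE = 1016581342.

1016581342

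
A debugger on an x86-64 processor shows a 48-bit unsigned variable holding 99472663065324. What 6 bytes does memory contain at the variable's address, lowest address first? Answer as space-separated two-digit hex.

EC 32 BF 48 78 5A

99472663065324 in hexadecimal, padded to 48 bits, is 0x5A7848BF32EC.
Split into bytes (most-significant first): 5A 78 48 BF 32 EC.
In little-endian order the low byte comes first in memory.
So at ascending addresses the bytes are EC 32 BF 48 78 5A.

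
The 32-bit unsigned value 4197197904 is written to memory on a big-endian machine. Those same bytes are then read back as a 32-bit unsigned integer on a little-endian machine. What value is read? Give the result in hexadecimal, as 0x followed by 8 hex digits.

0x50282CFA

4197197904 in 32-bit hexadecimal is 0xFA2C2850.
Stored big-endian, the bytes at ascending addresses are FA 2C 28 50.
Read back as little-endian, the first byte is least significant, giving 0x50282CFA.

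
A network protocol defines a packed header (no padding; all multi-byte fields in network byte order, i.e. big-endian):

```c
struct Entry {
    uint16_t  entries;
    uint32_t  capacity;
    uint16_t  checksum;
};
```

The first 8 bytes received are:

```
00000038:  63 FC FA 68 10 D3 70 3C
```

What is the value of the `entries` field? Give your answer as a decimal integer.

25596

`entries` is the first field, at byte offset 0, occupying 2 bytes.
Bytes at offsets 0..1: 63 FC.
In big-endian order the high byte comes first in memory.
The bytes are already most-significant first: 0x63FC.
0x63FC = 25596.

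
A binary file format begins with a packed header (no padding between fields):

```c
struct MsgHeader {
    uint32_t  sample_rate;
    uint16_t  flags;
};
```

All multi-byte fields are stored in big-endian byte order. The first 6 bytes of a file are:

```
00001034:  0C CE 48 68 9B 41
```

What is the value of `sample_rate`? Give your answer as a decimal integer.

214845544

`sample_rate` is the first field, at byte offset 0, occupying 4 bytes.
Bytes at offsets 0..3: 0C CE 48 68.
Big-endian stores the most-significant byte at the lowest address.
The bytes are already most-significant first: 0x0CCE4868.
0x0CCE4868 = 214845544.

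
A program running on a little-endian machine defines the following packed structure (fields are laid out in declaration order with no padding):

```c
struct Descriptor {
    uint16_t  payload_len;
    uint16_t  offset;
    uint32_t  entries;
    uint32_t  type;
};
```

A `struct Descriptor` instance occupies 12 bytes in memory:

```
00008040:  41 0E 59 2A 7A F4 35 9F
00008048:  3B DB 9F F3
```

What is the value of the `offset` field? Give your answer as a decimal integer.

`offset` follows `payload_len` (2 bytes), so it starts at byte offset 2 and occupies 2 bytes.
Bytes at offsets 2..3: 59 2A.
In little-endian order the low byte comes first in memory.
Reassemble most-significant byte first: 2A 59 → 0x2A59.
0x2A59 = 10841.

10841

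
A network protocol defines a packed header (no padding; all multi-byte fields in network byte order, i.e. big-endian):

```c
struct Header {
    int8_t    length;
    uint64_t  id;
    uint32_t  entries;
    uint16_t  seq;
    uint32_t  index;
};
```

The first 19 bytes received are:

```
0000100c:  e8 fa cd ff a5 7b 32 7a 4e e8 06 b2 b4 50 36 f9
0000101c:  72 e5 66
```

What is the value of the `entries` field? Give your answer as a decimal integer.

`entries` follows `length` (1 B), `id` (8 B), so it starts at offset 1 + 8 = 9 and occupies 4 bytes.
Bytes at offsets 9..12: E8 06 B2 B4.
Big-endian: lowest address holds the most-significant byte.
The bytes are already most-significant first: 0xE806B2B4.
0xE806B2B4 = 3892753076.

3892753076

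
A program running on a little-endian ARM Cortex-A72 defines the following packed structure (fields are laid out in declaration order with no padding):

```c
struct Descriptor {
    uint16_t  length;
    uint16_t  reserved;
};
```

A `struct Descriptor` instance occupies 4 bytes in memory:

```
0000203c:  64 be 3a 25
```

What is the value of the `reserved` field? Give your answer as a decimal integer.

9530

`reserved` follows `length` (2 bytes), so it starts at byte offset 2 and occupies 2 bytes.
Bytes at offsets 2..3: 3A 25.
In little-endian order the low byte comes first in memory.
Reassemble most-significant byte first: 25 3A → 0x253A.
0x253A = 9530.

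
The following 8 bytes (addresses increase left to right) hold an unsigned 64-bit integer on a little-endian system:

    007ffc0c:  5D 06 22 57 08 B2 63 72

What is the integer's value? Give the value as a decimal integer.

8242627491909469789

Little-endian stores the least-significant byte at the lowest address.
Reassemble most-significant byte first: 72 63 B2 08 57 22 06 5D → 0x7263B2085722065D.
0x7263B2085722065D = 8242627491909469789.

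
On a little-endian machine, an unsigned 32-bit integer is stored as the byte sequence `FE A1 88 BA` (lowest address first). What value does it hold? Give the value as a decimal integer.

In little-endian order the low byte comes first in memory.
Reassemble most-significant byte first: BA 88 A1 FE → 0xBA88A1FE.
0xBA88A1FE = 3129516542.

3129516542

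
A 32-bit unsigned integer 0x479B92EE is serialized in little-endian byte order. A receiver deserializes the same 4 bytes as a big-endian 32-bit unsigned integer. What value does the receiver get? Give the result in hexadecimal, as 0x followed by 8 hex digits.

Stored little-endian, the bytes at ascending addresses are EE 92 9B 47.
Read back as big-endian, the last byte is least significant, giving 0xEE929B47.

0xEE929B47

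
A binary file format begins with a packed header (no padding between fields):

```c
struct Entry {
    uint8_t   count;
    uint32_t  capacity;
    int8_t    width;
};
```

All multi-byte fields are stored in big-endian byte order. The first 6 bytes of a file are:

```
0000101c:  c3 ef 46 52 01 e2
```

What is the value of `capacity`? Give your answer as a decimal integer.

`capacity` follows `count` (1 byte), so it starts at byte offset 1 and occupies 4 bytes.
Bytes at offsets 1..4: EF 46 52 01.
Big-endian stores the most-significant byte at the lowest address.
The bytes are already most-significant first: 0xEF465201.
0xEF465201 = 4014363137.

4014363137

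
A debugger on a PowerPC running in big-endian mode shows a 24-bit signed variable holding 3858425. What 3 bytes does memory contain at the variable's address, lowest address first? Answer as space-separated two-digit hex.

3A DF F9

3858425 in hexadecimal, padded to 24 bits, is 0x3ADFF9.
Split into bytes (most-significant first): 3A DF F9.
Big-endian stores the most-significant byte at the lowest address.
So the memory order matches the most-significant-first order: 3A DF F9.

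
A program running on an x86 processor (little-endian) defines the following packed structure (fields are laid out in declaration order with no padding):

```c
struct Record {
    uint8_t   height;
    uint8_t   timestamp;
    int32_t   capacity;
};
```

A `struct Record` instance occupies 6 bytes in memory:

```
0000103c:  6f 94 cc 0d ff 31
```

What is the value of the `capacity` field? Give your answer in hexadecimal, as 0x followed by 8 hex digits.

`capacity` follows `height` (1 B), `timestamp` (1 B), so it starts at offset 1 + 1 = 2 and occupies 4 bytes.
Bytes at offsets 2..5: CC 0D FF 31.
Little-endian: lowest address holds the least-significant byte.
Reassemble most-significant byte first: 31 FF 0D CC → 0x31FF0DCC.

0x31FF0DCC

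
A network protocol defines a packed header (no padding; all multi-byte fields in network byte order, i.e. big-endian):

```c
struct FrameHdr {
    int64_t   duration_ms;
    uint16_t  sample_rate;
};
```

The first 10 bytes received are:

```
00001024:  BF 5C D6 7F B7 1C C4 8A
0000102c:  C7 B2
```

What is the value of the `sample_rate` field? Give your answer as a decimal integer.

`sample_rate` follows `duration_ms` (8 bytes), so it starts at byte offset 8 and occupies 2 bytes.
Bytes at offsets 8..9: C7 B2.
Big-endian stores the most-significant byte at the lowest address.
The bytes are already most-significant first: 0xC7B2.
0xC7B2 = 51122.

51122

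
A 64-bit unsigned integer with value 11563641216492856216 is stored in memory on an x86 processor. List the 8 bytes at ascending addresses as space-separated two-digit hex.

11563641216492856216 in hexadecimal, padded to 64 bits, is 0xA07A4E6B6B1F6398.
Split into bytes (most-significant first): A0 7A 4E 6B 6B 1F 63 98.
Little-endian: lowest address holds the least-significant byte.
So at ascending addresses the bytes are 98 63 1F 6B 6B 4E 7A A0.

98 63 1F 6B 6B 4E 7A A0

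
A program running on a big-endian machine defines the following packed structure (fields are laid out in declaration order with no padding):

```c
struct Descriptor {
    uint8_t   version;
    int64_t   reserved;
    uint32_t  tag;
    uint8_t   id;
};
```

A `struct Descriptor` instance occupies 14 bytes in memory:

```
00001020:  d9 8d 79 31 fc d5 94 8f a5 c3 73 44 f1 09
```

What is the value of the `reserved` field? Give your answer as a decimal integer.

`reserved` follows `version` (1 byte), so it starts at byte offset 1 and occupies 8 bytes.
Bytes at offsets 1..8: 8D 79 31 FC D5 94 8F A5.
Big-endian stores the most-significant byte at the lowest address.
The bytes are already most-significant first: 0x8D7931FCD5948FA5.
Top bit is set, so as a signed 64-bit value this is 0x8D7931FCD5948FA5 − 2^64 = -8252509880194920539.

-8252509880194920539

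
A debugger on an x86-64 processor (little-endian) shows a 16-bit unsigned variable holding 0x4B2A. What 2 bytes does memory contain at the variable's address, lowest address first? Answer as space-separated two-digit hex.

Split into bytes (most-significant first): 4B 2A.
Little-endian: lowest address holds the least-significant byte.
So at ascending addresses the bytes are 2A 4B.

2A 4B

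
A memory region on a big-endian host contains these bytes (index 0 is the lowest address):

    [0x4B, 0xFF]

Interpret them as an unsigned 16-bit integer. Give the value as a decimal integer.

In big-endian order the high byte comes first in memory.
The bytes are already most-significant first: 0x4BFF.
0x4BFF = 19455.

19455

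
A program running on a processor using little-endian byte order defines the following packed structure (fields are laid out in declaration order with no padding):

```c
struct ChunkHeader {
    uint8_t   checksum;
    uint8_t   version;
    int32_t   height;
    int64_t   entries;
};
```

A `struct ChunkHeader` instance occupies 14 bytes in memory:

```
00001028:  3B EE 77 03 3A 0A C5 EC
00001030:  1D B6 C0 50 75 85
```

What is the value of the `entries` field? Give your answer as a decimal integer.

`entries` follows `checksum` (1 B), `version` (1 B), `height` (4 B), so it starts at offset 1 + 1 + 4 = 6 and occupies 8 bytes.
Bytes at offsets 6..13: C5 EC 1D B6 C0 50 75 85.
Little-endian: lowest address holds the least-significant byte.
Reassemble most-significant byte first: 85 75 50 C0 B6 1D EC C5 → 0x857550C0B61DECC5.
Top bit is set, so as a signed 64-bit value this is 0x857550C0B61DECC5 − 2^64 = -8830062705770631995.

-8830062705770631995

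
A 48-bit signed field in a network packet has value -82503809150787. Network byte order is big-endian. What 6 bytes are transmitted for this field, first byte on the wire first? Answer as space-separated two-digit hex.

B4 F6 95 C3 50 BD

Two's complement of -82503809150787 in 48 bits: 82503809150787 = 0x4B096A3CAF43; invert → 0xB4F695C350BC; add 1 → 0xB4F695C350BD.
Split into bytes (most-significant first): B4 F6 95 C3 50 BD.
Big-endian: lowest address holds the most-significant byte.
So the memory order matches the most-significant-first order: B4 F6 95 C3 50 BD.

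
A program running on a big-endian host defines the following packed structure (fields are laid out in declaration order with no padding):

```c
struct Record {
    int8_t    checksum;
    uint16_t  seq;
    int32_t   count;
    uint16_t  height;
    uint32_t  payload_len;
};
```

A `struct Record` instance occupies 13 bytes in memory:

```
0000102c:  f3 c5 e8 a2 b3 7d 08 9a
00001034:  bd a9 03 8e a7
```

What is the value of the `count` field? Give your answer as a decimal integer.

`count` follows `checksum` (1 B), `seq` (2 B), so it starts at offset 1 + 2 = 3 and occupies 4 bytes.
Bytes at offsets 3..6: A2 B3 7D 08.
Big-endian stores the most-significant byte at the lowest address.
The bytes are already most-significant first: 0xA2B37D08.
Top bit is set, so as a signed 32-bit value this is 0xA2B37D08 − 2^32 = -1565295352.

-1565295352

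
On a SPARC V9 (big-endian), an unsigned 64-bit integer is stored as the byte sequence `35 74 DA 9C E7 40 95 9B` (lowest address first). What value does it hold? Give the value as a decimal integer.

3851943948738139547

Big-endian: lowest address holds the most-significant byte.
The bytes are already most-significant first: 0x3574DA9CE740959B.
0x3574DA9CE740959B = 3851943948738139547.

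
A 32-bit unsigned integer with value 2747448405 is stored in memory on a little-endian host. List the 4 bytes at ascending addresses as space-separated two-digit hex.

55 BC C2 A3

2747448405 in hexadecimal, padded to 32 bits, is 0xA3C2BC55.
Split into bytes (most-significant first): A3 C2 BC 55.
Little-endian: lowest address holds the least-significant byte.
So at ascending addresses the bytes are 55 BC C2 A3.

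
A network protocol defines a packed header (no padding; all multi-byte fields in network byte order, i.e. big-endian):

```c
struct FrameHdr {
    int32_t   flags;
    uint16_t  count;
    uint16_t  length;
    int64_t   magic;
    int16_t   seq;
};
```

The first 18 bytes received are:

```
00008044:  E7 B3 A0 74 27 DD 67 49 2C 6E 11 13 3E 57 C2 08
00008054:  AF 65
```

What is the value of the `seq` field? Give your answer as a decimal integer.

`seq` follows `flags` (4 B), `count` (2 B), `length` (2 B), `magic` (8 B), so it starts at offset 4 + 2 + 2 + 8 = 16 and occupies 2 bytes.
Bytes at offsets 16..17: AF 65.
In big-endian order the high byte comes first in memory.
The bytes are already most-significant first: 0xAF65.
Top bit is set, so as a signed 16-bit value this is 0xAF65 − 2^16 = -20635.

-20635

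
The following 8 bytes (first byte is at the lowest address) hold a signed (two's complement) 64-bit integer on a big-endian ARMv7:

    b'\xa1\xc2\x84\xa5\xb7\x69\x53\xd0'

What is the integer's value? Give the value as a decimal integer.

-6790719440839683120

Big-endian: lowest address holds the most-significant byte.
The bytes are already most-significant first: 0xA1C284A5B76953D0.
Top bit is set, so as a signed 64-bit value this is 0xA1C284A5B76953D0 − 2^64 = -6790719440839683120.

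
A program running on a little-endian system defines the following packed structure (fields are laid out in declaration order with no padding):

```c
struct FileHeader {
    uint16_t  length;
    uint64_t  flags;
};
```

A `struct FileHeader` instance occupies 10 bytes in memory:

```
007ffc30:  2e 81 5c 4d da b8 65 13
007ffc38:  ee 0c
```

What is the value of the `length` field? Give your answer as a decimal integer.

33070

`length` is the first field, at byte offset 0, occupying 2 bytes.
Bytes at offsets 0..1: 2E 81.
Little-endian stores the least-significant byte at the lowest address.
Reassemble most-significant byte first: 81 2E → 0x812E.
0x812E = 33070.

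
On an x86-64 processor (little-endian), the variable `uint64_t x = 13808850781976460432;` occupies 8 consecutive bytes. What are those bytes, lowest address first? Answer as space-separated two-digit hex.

90 FC 14 B0 9F E4 A2 BF

13808850781976460432 in hexadecimal, padded to 64 bits, is 0xBFA2E49FB014FC90.
Split into bytes (most-significant first): BF A2 E4 9F B0 14 FC 90.
Little-endian stores the least-significant byte at the lowest address.
So at ascending addresses the bytes are 90 FC 14 B0 9F E4 A2 BF.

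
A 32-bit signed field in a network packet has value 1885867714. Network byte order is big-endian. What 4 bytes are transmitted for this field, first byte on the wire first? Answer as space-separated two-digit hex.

1885867714 in hexadecimal, padded to 32 bits, is 0x70680EC2.
Split into bytes (most-significant first): 70 68 0E C2.
Big-endian stores the most-significant byte at the lowest address.
So the memory order matches the most-significant-first order: 70 68 0E C2.

70 68 0E C2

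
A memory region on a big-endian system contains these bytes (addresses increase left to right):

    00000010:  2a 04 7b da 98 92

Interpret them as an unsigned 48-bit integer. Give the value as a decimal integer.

46198746159250

Big-endian stores the most-significant byte at the lowest address.
The bytes are already most-significant first: 0x2A047BDA9892.
0x2A047BDA9892 = 46198746159250.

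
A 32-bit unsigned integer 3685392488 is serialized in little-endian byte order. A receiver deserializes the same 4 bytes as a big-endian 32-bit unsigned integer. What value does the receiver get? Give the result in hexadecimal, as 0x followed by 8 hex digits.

0x68A0AADB

3685392488 in 32-bit hexadecimal is 0xDBAAA068.
Stored little-endian, the bytes at ascending addresses are 68 A0 AA DB.
Read back as big-endian, the last byte is least significant, giving 0x68A0AADB.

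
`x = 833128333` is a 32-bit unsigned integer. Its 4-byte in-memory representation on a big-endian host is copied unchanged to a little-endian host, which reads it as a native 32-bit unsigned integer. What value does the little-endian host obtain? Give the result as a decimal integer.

833128333 in 32-bit hexadecimal is 0x31A8878D.
Stored big-endian, the bytes at ascending addresses are 31 A8 87 8D.
Read back as little-endian, the first byte is least significant, giving 0x8D87A831.
0x8D87A831 = 2374477873.

2374477873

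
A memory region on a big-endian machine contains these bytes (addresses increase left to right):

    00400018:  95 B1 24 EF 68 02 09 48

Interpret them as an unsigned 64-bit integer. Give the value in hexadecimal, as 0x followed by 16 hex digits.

Big-endian stores the most-significant byte at the lowest address.
The bytes are already most-significant first: 0x95B124EF68020948.

0x95B124EF68020948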